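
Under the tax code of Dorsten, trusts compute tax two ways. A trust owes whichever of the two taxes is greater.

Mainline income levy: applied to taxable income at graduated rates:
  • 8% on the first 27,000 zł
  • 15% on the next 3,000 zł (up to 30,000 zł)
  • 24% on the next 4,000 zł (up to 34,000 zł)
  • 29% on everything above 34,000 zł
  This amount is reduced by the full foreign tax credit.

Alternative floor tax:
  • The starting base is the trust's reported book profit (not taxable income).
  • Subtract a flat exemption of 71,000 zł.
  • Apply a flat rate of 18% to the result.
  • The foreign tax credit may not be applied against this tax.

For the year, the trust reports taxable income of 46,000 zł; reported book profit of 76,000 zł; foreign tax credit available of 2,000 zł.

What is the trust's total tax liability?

5,050 zł

Alternative floor tax:
  Base (reported book profit): 76,000 zł
  Less exemption 71,000 zł → base 5,000 zł
  5,000 zł × 18% = 900 zł

Mainline income levy:
  27,000 zł × 8% = 2,160 zł
  3,000 zł × 15% = 450 zł
  4,000 zł × 24% = 960 zł
  12,000 zł × 29% = 3,480 zł
  → 7,050 zł
  Less foreign tax credit 2,000 zł → 5,050 zł

5,050 zł > 900 zł, so the mainline income levy governs.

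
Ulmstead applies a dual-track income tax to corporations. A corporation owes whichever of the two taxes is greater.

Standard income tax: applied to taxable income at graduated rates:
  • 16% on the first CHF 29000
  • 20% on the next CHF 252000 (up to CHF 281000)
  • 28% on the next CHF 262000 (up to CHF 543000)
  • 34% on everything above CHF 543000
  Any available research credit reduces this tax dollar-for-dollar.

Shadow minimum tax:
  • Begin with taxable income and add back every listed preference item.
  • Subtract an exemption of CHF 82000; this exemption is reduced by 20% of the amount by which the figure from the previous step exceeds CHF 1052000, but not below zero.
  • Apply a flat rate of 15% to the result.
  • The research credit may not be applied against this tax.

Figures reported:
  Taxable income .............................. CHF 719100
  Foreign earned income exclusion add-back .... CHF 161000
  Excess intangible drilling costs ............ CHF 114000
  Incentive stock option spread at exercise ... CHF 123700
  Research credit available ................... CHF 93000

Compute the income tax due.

CHF 157344

Shadow minimum tax:
  Adjusted income: CHF 719100 + CHF 161000 + CHF 114000 + CHF 123700 = CHF 1117800
  Exemption: CHF 82000 − 20% × (CHF 1117800 − CHF 1052000) = CHF 82000 − CHF 13160 = CHF 68840
  Base: CHF 1117800 − CHF 68840 = CHF 1048960
  CHF 1048960 × 15% = CHF 157344

Standard income tax:
  CHF 29000 × 16% = CHF 4640
  CHF 252000 × 20% = CHF 50400
  CHF 262000 × 28% = CHF 73360
  CHF 176100 × 34% = CHF 59874
  → CHF 188274
  Less research credit CHF 93000 → CHF 95274

CHF 157344 > CHF 95274, so the shadow minimum tax is the binding amount.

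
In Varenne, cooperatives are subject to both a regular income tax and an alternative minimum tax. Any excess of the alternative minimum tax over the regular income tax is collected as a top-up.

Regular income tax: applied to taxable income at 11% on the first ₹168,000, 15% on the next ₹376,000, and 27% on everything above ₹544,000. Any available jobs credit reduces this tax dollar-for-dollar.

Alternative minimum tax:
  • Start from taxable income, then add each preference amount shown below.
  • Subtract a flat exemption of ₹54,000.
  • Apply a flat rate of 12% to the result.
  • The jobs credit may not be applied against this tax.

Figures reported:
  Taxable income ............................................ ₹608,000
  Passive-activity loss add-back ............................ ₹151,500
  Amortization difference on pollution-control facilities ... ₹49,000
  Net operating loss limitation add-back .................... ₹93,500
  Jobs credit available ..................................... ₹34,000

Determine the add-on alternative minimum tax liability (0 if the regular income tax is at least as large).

Alternative minimum tax:
  Adjusted income: ₹608,000 + ₹151,500 + ₹49,000 + ₹93,500 = ₹902,000
  Less exemption ₹54,000 → base ₹848,000
  ₹848,000 × 12% = ₹101,760

Regular income tax:
  ₹168,000 × 11% = ₹18,480
  ₹376,000 × 15% = ₹56,400
  ₹64,000 × 27% = ₹17,280
  → ₹92,160
  Less jobs credit ₹34,000 → ₹58,160

Excess of alternative minimum tax over regular income tax: ₹101,760 − ₹58,160 = ₹43,600.

₹43,600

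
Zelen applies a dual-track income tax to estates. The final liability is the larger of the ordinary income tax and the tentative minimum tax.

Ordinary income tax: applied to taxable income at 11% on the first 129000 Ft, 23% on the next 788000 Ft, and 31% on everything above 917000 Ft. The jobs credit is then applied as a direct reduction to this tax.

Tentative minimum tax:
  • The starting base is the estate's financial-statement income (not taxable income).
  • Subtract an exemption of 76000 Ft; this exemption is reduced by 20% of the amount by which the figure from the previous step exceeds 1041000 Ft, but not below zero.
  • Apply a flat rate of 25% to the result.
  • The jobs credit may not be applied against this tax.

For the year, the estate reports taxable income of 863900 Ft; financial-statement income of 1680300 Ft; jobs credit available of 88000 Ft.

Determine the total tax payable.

420075 Ft

Ordinary income tax:
  129000 Ft × 11% = 14190 Ft
  734900 Ft × 23% = 169027 Ft
  → 183217 Ft
  Less jobs credit 88000 Ft → 95217 Ft

Tentative minimum tax:
  Base (financial-statement income): 1680300 Ft
  Exemption: 20% × (1680300 Ft − 1041000 Ft) = 127860 Ft ≥ 76000 Ft, so the exemption is fully phased out
  Base: 1680300 Ft − 0 Ft = 1680300 Ft
  1680300 Ft × 25% = 420075 Ft

420075 Ft > 95217 Ft, so the tentative minimum tax is the binding amount.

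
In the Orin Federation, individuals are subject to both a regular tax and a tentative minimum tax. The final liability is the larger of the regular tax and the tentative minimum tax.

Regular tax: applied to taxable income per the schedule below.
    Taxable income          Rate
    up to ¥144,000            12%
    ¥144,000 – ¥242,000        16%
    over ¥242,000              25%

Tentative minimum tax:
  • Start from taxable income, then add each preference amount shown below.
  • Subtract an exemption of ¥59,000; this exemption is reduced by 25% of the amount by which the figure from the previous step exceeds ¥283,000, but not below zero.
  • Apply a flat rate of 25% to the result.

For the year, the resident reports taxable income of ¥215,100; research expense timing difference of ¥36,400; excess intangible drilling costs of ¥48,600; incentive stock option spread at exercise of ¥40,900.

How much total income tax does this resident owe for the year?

Tentative minimum tax:
  Adjusted income: ¥215,100 + ¥36,400 + ¥48,600 + ¥40,900 = ¥341,000
  Exemption: ¥59,000 − 25% × (¥341,000 − ¥283,000) = ¥59,000 − ¥14,500 = ¥44,500
  Base: ¥341,000 − ¥44,500 = ¥296,500
  ¥296,500 × 25% = ¥74,125

Regular tax:
  ¥144,000 × 12% = ¥17,280
  ¥71,100 × 16% = ¥11,376
  → ¥28,656

¥74,125 > ¥28,656, so the tentative minimum tax is the binding amount.

¥74,125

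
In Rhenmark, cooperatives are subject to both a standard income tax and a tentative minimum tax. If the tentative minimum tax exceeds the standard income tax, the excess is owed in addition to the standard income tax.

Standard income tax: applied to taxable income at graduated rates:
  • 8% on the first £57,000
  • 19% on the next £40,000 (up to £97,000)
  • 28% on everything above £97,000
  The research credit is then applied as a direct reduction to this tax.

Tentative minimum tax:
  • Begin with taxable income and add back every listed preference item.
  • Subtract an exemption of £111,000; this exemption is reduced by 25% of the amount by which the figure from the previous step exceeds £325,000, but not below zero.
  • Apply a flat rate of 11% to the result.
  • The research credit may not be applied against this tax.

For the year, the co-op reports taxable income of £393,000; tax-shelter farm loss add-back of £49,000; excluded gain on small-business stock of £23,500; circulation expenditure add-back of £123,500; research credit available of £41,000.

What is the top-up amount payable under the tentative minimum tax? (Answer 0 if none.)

£5,800

Standard income tax:
  £57,000 × 8% = £4,560
  £40,000 × 19% = £7,600
  £296,000 × 28% = £82,880
  → £95,040
  Less research credit £41,000 → £54,040

Tentative minimum tax:
  Adjusted income: £393,000 + £49,000 + £23,500 + £123,500 = £589,000
  Exemption: £111,000 − 25% × (£589,000 − £325,000) = £111,000 − £66,000 = £45,000
  Base: £589,000 − £45,000 = £544,000
  £544,000 × 11% = £59,840

Excess of tentative minimum tax over standard income tax: £59,840 − £54,040 = £5,800.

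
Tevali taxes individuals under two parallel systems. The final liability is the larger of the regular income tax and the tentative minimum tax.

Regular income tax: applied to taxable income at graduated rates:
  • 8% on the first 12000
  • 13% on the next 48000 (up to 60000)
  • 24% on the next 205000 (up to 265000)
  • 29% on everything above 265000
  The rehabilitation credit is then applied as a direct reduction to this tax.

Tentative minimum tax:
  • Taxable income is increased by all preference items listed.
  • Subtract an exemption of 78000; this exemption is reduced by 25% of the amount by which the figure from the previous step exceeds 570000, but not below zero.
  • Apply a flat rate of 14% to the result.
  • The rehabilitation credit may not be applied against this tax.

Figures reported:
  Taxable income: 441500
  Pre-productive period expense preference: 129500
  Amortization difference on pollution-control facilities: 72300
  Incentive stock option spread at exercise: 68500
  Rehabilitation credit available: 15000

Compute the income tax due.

93695

Regular income tax:
  12000 × 8% = 960
  48000 × 13% = 6240
  205000 × 24% = 49200
  176500 × 29% = 51185
  → 107585
  Less rehabilitation credit 15000 → 92585

Tentative minimum tax:
  Adjusted income: 441500 + 129500 + 72300 + 68500 = 711800
  Exemption: 78000 − 25% × (711800 − 570000) = 78000 − 35450 = 42550
  Base: 711800 − 42550 = 669250
  669250 × 14% = 93695

93695 > 92585, so the tentative minimum tax is the binding amount.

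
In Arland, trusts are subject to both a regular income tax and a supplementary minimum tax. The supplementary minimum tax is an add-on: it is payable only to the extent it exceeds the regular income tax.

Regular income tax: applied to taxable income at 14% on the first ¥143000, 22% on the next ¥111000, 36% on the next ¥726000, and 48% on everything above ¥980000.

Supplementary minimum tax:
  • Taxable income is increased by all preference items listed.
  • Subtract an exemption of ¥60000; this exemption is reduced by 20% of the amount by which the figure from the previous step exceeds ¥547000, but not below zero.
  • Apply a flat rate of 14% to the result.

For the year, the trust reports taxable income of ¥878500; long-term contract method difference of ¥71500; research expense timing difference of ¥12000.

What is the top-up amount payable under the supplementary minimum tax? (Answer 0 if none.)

Supplementary minimum tax:
  Adjusted income: ¥878500 + ¥71500 + ¥12000 = ¥962000
  Exemption: 20% × (¥962000 − ¥547000) = ¥83000 ≥ ¥60000, so the exemption is fully phased out
  Base: ¥962000 − ¥0 = ¥962000
  ¥962000 × 14% = ¥134680

Regular income tax:
  ¥143000 × 14% = ¥20020
  ¥111000 × 22% = ¥24420
  ¥624500 × 36% = ¥224820
  → ¥269260

¥134680 ≤ ¥269260, so no add-on is due.

¥0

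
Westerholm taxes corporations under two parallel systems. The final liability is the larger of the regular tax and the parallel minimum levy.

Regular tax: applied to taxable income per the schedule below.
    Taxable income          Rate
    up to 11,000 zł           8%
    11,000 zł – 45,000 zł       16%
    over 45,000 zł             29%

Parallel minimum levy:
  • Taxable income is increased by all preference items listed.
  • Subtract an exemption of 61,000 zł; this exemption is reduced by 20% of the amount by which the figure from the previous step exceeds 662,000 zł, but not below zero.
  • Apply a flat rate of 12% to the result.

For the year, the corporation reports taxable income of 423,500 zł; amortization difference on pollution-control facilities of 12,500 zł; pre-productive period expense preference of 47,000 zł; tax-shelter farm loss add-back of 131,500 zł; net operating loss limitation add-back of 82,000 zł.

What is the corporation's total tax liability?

Parallel minimum levy:
  Adjusted income: 423,500 zł + 12,500 zł + 47,000 zł + 131,500 zł + 82,000 zł = 696,500 zł
  Exemption: 61,000 zł − 20% × (696,500 zł − 662,000 zł) = 61,000 zł − 6,900 zł = 54,100 zł
  Base: 696,500 zł − 54,100 zł = 642,400 zł
  642,400 zł × 12% = 77,088 zł

Regular tax:
  11,000 zł × 8% = 880 zł
  34,000 zł × 16% = 5,440 zł
  378,500 zł × 29% = 109,765 zł
  → 116,085 zł

116,085 zł > 77,088 zł, so the regular tax governs.

116,085 zł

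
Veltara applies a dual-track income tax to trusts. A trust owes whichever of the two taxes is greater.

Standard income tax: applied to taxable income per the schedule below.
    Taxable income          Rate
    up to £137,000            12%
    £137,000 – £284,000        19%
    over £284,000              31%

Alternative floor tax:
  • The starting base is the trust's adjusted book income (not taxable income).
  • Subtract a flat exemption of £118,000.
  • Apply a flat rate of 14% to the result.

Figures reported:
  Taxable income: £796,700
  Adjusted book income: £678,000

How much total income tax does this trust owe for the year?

Standard income tax:
  £137,000 × 12% = £16,440
  £147,000 × 19% = £27,930
  £512,700 × 31% = £158,937
  → £203,307

Alternative floor tax:
  Base (adjusted book income): £678,000
  Less exemption £118,000 → base £560,000
  £560,000 × 14% = £78,400

£203,307 > £78,400, so the standard income tax governs.

£203,307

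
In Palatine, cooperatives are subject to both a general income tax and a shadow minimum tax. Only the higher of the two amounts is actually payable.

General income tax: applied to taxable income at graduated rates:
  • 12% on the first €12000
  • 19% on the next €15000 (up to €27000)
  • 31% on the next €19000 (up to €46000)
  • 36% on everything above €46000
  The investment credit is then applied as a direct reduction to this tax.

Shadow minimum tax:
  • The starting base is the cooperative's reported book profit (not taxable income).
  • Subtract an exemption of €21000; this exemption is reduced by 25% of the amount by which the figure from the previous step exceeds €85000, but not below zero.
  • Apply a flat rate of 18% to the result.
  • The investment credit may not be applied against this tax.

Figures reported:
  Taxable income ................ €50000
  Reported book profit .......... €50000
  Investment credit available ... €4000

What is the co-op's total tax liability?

Shadow minimum tax:
  Base (reported book profit): €50000
  Exemption: €50000 ≤ €85000, so full €21000 applies
  Base: €50000 − €21000 = €29000
  €29000 × 18% = €5220

General income tax:
  €12000 × 12% = €1440
  €15000 × 19% = €2850
  €19000 × 31% = €5890
  €4000 × 36% = €1440
  → €11620
  Less investment credit €4000 → €7620

€7620 > €5220, so the general income tax governs.

€7620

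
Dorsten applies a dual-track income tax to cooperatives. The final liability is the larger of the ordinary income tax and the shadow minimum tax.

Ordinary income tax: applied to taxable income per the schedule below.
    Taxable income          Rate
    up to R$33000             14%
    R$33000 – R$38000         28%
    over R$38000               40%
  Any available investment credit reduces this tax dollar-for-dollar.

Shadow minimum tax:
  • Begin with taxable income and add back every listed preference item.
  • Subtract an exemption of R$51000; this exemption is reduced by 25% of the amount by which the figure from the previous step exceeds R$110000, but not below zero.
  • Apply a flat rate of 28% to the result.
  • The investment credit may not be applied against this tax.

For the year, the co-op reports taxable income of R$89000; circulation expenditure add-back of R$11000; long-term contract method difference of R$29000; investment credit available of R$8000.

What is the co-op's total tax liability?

R$23170

Shadow minimum tax:
  Adjusted income: R$89000 + R$11000 + R$29000 = R$129000
  Exemption: R$51000 − 25% × (R$129000 − R$110000) = R$51000 − R$4750 = R$46250
  Base: R$129000 − R$46250 = R$82750
  R$82750 × 28% = R$23170

Ordinary income tax:
  R$33000 × 14% = R$4620
  R$5000 × 28% = R$1400
  R$51000 × 40% = R$20400
  → R$26420
  Less investment credit R$8000 → R$18420

R$23170 > R$18420, so the shadow minimum tax is the binding amount.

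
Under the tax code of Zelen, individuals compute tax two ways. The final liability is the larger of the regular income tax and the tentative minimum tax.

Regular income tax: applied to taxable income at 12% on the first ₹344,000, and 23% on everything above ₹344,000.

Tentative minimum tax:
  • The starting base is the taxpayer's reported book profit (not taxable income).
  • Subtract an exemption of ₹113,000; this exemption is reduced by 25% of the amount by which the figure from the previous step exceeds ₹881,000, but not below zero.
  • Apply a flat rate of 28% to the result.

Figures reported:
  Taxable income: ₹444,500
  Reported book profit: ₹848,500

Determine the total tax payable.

Tentative minimum tax:
  Base (reported book profit): ₹848,500
  Exemption: ₹848,500 ≤ ₹881,000, so full ₹113,000 applies
  Base: ₹848,500 − ₹113,000 = ₹735,500
  ₹735,500 × 28% = ₹205,940

Regular income tax:
  ₹344,000 × 12% = ₹41,280
  ₹100,500 × 23% = ₹23,115
  → ₹64,395

₹205,940 > ₹64,395, so the tentative minimum tax is the binding amount.

₹205,940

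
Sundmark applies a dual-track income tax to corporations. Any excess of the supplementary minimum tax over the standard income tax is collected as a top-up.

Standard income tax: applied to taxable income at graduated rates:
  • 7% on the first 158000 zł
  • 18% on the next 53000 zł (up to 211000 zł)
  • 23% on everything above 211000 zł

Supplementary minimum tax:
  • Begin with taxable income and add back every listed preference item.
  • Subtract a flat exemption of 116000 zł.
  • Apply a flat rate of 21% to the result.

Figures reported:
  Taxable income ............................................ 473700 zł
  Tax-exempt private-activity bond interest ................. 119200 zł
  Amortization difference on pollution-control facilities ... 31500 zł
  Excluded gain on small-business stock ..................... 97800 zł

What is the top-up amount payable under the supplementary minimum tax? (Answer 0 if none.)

Standard income tax:
  158000 zł × 7% = 11060 zł
  53000 zł × 18% = 9540 zł
  262700 zł × 23% = 60421 zł
  → 81021 zł

Supplementary minimum tax:
  Adjusted income: 473700 zł + 119200 zł + 31500 zł + 97800 zł = 722200 zł
  Less exemption 116000 zł → base 606200 zł
  606200 zł × 21% = 127302 zł

Excess of supplementary minimum tax over standard income tax: 127302 zł − 81021 zł = 46281 zł.

46281 zł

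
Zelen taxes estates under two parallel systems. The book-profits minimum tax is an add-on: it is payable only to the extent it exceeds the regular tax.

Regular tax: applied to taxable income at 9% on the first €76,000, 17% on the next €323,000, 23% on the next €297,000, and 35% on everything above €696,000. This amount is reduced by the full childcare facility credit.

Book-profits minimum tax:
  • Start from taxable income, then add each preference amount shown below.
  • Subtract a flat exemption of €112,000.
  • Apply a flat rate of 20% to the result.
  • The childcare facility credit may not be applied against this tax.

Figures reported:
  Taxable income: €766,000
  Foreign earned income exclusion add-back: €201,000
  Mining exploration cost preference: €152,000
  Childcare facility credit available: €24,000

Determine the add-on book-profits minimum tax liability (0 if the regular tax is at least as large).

€70,840

Regular tax:
  €76,000 × 9% = €6,840
  €323,000 × 17% = €54,910
  €297,000 × 23% = €68,310
  €70,000 × 35% = €24,500
  → €154,560
  Less childcare facility credit €24,000 → €130,560

Book-profits minimum tax:
  Adjusted income: €766,000 + €201,000 + €152,000 = €1,119,000
  Less exemption €112,000 → base €1,007,000
  €1,007,000 × 20% = €201,400

Excess of book-profits minimum tax over regular tax: €201,400 − €130,560 = €70,840.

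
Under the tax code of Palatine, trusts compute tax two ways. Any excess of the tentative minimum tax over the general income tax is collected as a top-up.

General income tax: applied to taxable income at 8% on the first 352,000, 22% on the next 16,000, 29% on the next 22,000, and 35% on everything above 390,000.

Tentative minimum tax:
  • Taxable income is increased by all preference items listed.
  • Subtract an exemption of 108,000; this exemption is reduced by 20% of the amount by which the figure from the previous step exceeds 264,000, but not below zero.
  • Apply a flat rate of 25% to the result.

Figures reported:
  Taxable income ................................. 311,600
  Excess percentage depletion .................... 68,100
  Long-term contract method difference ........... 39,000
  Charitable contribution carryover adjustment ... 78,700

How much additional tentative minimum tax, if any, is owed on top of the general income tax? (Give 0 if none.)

Tentative minimum tax:
  Adjusted income: 311,600 + 68,100 + 39,000 + 78,700 = 497,400
  Exemption: 108,000 − 20% × (497,400 − 264,000) = 108,000 − 46,680 = 61,320
  Base: 497,400 − 61,320 = 436,080
  436,080 × 25% = 109,020

General income tax:
  311,600 × 8% = 24,928

Excess of tentative minimum tax over general income tax: 109,020 − 24,928 = 84,092.

84,092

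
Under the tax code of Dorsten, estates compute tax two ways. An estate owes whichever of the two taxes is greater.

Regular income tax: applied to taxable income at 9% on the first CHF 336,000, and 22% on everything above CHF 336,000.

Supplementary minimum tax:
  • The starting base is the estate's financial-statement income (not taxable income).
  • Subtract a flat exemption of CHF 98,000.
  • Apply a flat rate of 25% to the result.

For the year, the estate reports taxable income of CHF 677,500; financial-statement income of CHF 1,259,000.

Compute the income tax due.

CHF 290,250

Regular income tax:
  CHF 336,000 × 9% = CHF 30,240
  CHF 341,500 × 22% = CHF 75,130
  → CHF 105,370

Supplementary minimum tax:
  Base (financial-statement income): CHF 1,259,000
  Less exemption CHF 98,000 → base CHF 1,161,000
  CHF 1,161,000 × 25% = CHF 290,250

CHF 290,250 > CHF 105,370, so the supplementary minimum tax is the binding amount.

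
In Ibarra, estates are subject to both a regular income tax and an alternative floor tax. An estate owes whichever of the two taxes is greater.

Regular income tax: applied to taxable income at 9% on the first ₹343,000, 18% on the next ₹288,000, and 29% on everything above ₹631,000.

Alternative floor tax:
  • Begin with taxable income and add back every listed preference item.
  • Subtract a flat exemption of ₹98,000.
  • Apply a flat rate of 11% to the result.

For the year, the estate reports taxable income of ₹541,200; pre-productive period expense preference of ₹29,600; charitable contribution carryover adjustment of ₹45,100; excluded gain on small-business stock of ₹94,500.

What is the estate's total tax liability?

Regular income tax:
  ₹343,000 × 9% = ₹30,870
  ₹198,200 × 18% = ₹35,676
  → ₹66,546

Alternative floor tax:
  Adjusted income: ₹541,200 + ₹29,600 + ₹45,100 + ₹94,500 = ₹710,400
  Less exemption ₹98,000 → base ₹612,400
  ₹612,400 × 11% = ₹67,364

₹67,364 > ₹66,546, so the alternative floor tax is the binding amount.

₹67,364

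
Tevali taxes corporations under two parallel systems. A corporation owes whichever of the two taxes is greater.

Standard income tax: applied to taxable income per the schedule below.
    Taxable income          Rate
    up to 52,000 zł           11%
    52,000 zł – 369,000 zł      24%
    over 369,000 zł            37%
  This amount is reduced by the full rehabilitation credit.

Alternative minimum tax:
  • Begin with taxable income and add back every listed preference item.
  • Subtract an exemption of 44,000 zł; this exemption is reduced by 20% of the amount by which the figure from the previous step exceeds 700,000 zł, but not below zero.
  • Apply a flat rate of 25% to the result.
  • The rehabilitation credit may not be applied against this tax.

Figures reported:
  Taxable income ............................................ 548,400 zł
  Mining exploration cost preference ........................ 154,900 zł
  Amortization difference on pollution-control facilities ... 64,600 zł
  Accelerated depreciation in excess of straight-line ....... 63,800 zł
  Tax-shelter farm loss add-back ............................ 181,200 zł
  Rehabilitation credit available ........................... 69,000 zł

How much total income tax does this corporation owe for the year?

253,225 zł

Alternative minimum tax:
  Adjusted income: 548,400 zł + 154,900 zł + 64,600 zł + 63,800 zł + 181,200 zł = 1,012,900 zł
  Exemption: 20% × (1,012,900 zł − 700,000 zł) = 62,580 zł ≥ 44,000 zł, so the exemption is fully phased out
  Base: 1,012,900 zł − 0 zł = 1,012,900 zł
  1,012,900 zł × 25% = 253,225 zł

Standard income tax:
  52,000 zł × 11% = 5,720 zł
  317,000 zł × 24% = 76,080 zł
  179,400 zł × 37% = 66,378 zł
  → 148,178 zł
  Less rehabilitation credit 69,000 zł → 79,178 zł

253,225 zł > 79,178 zł, so the alternative minimum tax is the binding amount.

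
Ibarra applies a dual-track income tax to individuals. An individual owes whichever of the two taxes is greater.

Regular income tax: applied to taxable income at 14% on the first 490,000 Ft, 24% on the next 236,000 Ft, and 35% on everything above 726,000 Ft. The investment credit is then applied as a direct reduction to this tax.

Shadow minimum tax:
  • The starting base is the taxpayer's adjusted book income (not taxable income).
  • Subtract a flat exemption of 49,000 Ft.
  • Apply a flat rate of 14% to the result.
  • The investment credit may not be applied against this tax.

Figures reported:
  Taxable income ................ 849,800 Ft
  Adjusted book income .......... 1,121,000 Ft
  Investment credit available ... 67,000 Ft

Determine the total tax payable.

Shadow minimum tax:
  Base (adjusted book income): 1,121,000 Ft
  Less exemption 49,000 Ft → base 1,072,000 Ft
  1,072,000 Ft × 14% = 150,080 Ft

Regular income tax:
  490,000 Ft × 14% = 68,600 Ft
  236,000 Ft × 24% = 56,640 Ft
  123,800 Ft × 35% = 43,330 Ft
  → 168,570 Ft
  Less investment credit 67,000 Ft → 101,570 Ft

150,080 Ft > 101,570 Ft, so the shadow minimum tax is the binding amount.

150,080 Ft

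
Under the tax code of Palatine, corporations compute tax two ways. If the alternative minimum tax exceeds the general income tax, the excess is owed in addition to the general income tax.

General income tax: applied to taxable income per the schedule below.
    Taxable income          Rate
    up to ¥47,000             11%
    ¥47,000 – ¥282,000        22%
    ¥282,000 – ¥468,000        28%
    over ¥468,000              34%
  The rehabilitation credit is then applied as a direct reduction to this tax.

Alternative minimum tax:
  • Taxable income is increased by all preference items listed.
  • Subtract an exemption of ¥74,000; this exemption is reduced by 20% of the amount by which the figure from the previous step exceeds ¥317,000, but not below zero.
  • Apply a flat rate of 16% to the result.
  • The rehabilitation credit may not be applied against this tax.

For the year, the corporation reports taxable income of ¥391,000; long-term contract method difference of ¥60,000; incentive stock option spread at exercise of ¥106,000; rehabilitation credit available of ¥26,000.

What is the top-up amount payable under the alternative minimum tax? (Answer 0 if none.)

Alternative minimum tax:
  Adjusted income: ¥391,000 + ¥60,000 + ¥106,000 = ¥557,000
  Exemption: ¥74,000 − 20% × (¥557,000 − ¥317,000) = ¥74,000 − ¥48,000 = ¥26,000
  Base: ¥557,000 − ¥26,000 = ¥531,000
  ¥531,000 × 16% = ¥84,960

General income tax:
  ¥47,000 × 11% = ¥5,170
  ¥235,000 × 22% = ¥51,700
  ¥109,000 × 28% = ¥30,520
  → ¥87,390
  Less rehabilitation credit ¥26,000 → ¥61,390

Excess of alternative minimum tax over general income tax: ¥84,960 − ¥61,390 = ¥23,570.

¥23,570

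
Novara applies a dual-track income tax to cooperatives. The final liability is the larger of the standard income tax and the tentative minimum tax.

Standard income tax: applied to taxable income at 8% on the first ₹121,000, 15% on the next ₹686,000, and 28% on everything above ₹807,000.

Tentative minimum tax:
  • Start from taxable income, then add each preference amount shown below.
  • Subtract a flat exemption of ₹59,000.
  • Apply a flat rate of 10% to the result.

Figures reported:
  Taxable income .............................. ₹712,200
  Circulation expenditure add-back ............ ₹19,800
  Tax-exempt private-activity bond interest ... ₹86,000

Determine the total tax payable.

Standard income tax:
  ₹121,000 × 8% = ₹9,680
  ₹591,200 × 15% = ₹88,680
  → ₹98,360

Tentative minimum tax:
  Adjusted income: ₹712,200 + ₹19,800 + ₹86,000 = ₹818,000
  Less exemption ₹59,000 → base ₹759,000
  ₹759,000 × 10% = ₹75,900

₹98,360 > ₹75,900, so the standard income tax governs.

₹98,360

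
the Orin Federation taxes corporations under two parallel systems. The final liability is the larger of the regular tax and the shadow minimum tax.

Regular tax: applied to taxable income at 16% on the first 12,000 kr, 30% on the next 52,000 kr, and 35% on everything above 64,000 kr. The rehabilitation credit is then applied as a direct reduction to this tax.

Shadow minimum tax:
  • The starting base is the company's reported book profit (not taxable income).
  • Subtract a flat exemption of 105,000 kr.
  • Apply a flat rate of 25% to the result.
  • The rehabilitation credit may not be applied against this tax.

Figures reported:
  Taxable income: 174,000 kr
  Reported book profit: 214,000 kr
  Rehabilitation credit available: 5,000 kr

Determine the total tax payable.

Shadow minimum tax:
  Base (reported book profit): 214,000 kr
  Less exemption 105,000 kr → base 109,000 kr
  109,000 kr × 25% = 27,250 kr

Regular tax:
  12,000 kr × 16% = 1,920 kr
  52,000 kr × 30% = 15,600 kr
  110,000 kr × 35% = 38,500 kr
  → 56,020 kr
  Less rehabilitation credit 5,000 kr → 51,020 kr

51,020 kr > 27,250 kr, so the regular tax governs.

51,020 kr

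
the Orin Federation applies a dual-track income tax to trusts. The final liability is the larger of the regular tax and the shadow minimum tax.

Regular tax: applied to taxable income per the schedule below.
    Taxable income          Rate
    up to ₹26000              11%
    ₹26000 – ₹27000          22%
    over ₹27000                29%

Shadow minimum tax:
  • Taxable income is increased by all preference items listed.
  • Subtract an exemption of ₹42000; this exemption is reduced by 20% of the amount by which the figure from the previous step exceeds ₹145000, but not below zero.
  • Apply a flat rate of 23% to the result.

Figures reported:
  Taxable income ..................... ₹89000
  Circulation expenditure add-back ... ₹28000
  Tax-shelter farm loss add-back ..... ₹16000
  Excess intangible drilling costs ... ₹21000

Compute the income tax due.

Regular tax:
  ₹26000 × 11% = ₹2860
  ₹1000 × 22% = ₹220
  ₹62000 × 29% = ₹17980
  → ₹21060

Shadow minimum tax:
  Adjusted income: ₹89000 + ₹28000 + ₹16000 + ₹21000 = ₹154000
  Exemption: ₹42000 − 20% × (₹154000 − ₹145000) = ₹42000 − ₹1800 = ₹40200
  Base: ₹154000 − ₹40200 = ₹113800
  ₹113800 × 23% = ₹26174

₹26174 > ₹21060, so the shadow minimum tax is the binding amount.

₹26174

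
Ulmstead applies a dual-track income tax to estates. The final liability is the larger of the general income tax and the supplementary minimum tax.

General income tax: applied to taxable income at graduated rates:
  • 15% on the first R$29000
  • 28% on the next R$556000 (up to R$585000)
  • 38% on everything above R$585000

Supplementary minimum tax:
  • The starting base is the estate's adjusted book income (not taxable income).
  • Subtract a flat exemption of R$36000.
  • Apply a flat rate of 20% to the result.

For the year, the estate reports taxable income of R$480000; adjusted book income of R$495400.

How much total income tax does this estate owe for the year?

R$130630

General income tax:
  R$29000 × 15% = R$4350
  R$451000 × 28% = R$126280
  → R$130630

Supplementary minimum tax:
  Base (adjusted book income): R$495400
  Less exemption R$36000 → base R$459400
  R$459400 × 20% = R$91880

R$130630 > R$91880, so the general income tax governs.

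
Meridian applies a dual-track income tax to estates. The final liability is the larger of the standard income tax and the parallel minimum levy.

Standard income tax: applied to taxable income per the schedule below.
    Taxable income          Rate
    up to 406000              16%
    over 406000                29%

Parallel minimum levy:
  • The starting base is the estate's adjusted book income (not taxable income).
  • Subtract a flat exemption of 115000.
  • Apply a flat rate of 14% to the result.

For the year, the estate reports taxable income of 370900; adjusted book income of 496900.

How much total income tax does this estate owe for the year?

Parallel minimum levy:
  Base (adjusted book income): 496900
  Less exemption 115000 → base 381900
  381900 × 14% = 53466

Standard income tax:
  370900 × 16% = 59344

59344 > 53466, so the standard income tax governs.

59344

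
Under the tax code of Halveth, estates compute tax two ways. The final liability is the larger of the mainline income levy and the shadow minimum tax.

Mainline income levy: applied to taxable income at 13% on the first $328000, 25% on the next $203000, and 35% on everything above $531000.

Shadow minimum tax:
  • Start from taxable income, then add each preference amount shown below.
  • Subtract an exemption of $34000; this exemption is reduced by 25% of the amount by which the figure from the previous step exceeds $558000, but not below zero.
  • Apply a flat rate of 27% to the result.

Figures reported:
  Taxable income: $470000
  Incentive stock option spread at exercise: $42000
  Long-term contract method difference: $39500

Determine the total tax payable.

$139725

Mainline income levy:
  $328000 × 13% = $42640
  $142000 × 25% = $35500
  → $78140

Shadow minimum tax:
  Adjusted income: $470000 + $42000 + $39500 = $551500
  Exemption: $551500 ≤ $558000, so full $34000 applies
  Base: $551500 − $34000 = $517500
  $517500 × 27% = $139725

$139725 > $78140, so the shadow minimum tax is the binding amount.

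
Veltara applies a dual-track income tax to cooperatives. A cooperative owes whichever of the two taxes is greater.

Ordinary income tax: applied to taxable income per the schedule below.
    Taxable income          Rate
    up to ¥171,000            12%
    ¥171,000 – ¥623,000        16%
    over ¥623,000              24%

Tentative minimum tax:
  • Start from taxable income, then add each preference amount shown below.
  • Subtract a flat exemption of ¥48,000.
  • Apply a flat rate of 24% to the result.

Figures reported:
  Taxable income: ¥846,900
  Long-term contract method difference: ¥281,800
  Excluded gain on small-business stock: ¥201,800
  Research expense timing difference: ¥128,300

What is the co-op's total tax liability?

Ordinary income tax:
  ¥171,000 × 12% = ¥20,520
  ¥452,000 × 16% = ¥72,320
  ¥223,900 × 24% = ¥53,736
  → ¥146,576

Tentative minimum tax:
  Adjusted income: ¥846,900 + ¥281,800 + ¥201,800 + ¥128,300 = ¥1,458,800
  Less exemption ¥48,000 → base ¥1,410,800
  ¥1,410,800 × 24% = ¥338,592

¥338,592 > ¥146,576, so the tentative minimum tax is the binding amount.

¥338,592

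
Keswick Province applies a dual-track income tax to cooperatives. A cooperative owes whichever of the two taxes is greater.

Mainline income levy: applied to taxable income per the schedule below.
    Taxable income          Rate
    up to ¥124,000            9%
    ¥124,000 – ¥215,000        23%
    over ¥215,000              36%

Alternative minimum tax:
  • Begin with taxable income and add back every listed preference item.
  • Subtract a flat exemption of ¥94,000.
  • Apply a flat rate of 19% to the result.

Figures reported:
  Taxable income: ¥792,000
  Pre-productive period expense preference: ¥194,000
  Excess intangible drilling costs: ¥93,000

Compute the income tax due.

¥239,810

Alternative minimum tax:
  Adjusted income: ¥792,000 + ¥194,000 + ¥93,000 = ¥1,079,000
  Less exemption ¥94,000 → base ¥985,000
  ¥985,000 × 19% = ¥187,150

Mainline income levy:
  ¥124,000 × 9% = ¥11,160
  ¥91,000 × 23% = ¥20,930
  ¥577,000 × 36% = ¥207,720
  → ¥239,810

¥239,810 > ¥187,150, so the mainline income levy governs.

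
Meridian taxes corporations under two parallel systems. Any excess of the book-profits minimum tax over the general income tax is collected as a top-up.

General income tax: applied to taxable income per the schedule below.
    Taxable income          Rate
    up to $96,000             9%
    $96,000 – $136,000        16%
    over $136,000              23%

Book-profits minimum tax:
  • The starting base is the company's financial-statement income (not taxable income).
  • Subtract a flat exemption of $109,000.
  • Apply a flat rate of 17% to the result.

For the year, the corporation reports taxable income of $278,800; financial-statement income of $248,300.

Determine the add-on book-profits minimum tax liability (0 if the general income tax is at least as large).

$0

Book-profits minimum tax:
  Base (financial-statement income): $248,300
  Less exemption $109,000 → base $139,300
  $139,300 × 17% = $23,681

General income tax:
  $96,000 × 9% = $8,640
  $40,000 × 16% = $6,400
  $142,800 × 23% = $32,844
  → $47,884

$23,681 ≤ $47,884, so no add-on is due.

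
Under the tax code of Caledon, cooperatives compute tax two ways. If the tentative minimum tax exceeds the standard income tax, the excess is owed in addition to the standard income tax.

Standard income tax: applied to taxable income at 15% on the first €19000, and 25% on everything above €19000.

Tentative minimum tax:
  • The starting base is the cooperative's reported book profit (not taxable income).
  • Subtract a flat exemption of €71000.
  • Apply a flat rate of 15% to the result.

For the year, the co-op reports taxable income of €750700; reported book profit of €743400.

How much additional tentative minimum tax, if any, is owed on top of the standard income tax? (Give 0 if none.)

€0

Tentative minimum tax:
  Base (reported book profit): €743400
  Less exemption €71000 → base €672400
  €672400 × 15% = €100860

Standard income tax:
  €19000 × 15% = €2850
  €731700 × 25% = €182925
  → €185775

€100860 ≤ €185775, so no add-on is due.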